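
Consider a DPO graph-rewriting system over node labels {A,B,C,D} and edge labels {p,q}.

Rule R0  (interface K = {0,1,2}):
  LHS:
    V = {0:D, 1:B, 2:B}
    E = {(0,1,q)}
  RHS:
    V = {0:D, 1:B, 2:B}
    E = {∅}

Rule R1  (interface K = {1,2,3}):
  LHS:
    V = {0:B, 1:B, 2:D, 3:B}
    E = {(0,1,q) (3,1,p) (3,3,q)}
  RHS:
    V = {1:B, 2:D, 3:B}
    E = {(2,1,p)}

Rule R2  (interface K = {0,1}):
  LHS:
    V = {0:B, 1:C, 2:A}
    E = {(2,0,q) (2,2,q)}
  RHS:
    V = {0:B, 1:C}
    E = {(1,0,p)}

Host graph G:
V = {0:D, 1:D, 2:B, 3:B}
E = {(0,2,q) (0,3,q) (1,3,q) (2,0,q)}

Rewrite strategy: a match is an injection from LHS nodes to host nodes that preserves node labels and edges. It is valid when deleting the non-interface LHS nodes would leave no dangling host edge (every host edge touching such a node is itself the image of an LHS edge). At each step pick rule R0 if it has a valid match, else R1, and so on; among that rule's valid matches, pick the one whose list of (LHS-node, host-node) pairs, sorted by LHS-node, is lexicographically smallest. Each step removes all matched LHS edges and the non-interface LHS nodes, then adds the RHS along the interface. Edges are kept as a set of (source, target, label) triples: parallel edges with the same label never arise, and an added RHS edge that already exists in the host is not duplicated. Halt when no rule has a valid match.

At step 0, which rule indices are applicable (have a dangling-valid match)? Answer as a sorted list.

R0: 3 valid matches — {0↦0, 1↦2, 2↦3}, {0↦0, 1↦3, 2↦2}, {0↦1, 1↦3, 2↦2}
R1: no valid match — LHS pattern not found
R2: no valid match — LHS pattern not found

Answer: [R0]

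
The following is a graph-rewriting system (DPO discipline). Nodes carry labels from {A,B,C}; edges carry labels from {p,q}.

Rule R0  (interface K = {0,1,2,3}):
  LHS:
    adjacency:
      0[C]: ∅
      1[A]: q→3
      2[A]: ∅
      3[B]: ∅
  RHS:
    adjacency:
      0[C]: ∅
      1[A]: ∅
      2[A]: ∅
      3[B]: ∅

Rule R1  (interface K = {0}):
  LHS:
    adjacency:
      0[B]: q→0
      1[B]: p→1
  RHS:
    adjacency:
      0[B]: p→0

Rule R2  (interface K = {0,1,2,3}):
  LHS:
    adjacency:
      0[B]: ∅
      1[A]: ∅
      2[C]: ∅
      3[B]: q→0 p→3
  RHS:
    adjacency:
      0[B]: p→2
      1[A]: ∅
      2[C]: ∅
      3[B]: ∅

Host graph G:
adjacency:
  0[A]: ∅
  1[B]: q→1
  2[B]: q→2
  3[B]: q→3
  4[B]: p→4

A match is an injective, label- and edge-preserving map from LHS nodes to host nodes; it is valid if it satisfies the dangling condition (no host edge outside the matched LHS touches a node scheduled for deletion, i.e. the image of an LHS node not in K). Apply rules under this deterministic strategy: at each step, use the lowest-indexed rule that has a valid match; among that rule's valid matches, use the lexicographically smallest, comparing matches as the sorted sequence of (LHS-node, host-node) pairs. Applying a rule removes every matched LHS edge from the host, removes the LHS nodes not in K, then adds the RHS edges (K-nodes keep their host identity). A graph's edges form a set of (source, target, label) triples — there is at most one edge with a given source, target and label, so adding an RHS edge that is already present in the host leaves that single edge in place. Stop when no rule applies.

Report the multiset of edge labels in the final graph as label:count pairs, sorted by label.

initial: |V|=5 |E|=4  E = 1-q->1 2-q->2 3-q->3 4-p->4
step 1: apply R1 at {0↦1, 1↦4}  → |V|=4 |E|=3  E = 1-p->1 2-q->2 3-q->3
step 2: apply R1 at {0↦2, 1↦1}  → |V|=3 |E|=2  E = 2-p->2 3-q->3
step 3: apply R1 at {0↦3, 1↦2}  → |V|=2 |E|=1  E = 3-p->3
halt: no rule applies after step 3
NF edges: [(3, 3, 'p')]

Answer: p:1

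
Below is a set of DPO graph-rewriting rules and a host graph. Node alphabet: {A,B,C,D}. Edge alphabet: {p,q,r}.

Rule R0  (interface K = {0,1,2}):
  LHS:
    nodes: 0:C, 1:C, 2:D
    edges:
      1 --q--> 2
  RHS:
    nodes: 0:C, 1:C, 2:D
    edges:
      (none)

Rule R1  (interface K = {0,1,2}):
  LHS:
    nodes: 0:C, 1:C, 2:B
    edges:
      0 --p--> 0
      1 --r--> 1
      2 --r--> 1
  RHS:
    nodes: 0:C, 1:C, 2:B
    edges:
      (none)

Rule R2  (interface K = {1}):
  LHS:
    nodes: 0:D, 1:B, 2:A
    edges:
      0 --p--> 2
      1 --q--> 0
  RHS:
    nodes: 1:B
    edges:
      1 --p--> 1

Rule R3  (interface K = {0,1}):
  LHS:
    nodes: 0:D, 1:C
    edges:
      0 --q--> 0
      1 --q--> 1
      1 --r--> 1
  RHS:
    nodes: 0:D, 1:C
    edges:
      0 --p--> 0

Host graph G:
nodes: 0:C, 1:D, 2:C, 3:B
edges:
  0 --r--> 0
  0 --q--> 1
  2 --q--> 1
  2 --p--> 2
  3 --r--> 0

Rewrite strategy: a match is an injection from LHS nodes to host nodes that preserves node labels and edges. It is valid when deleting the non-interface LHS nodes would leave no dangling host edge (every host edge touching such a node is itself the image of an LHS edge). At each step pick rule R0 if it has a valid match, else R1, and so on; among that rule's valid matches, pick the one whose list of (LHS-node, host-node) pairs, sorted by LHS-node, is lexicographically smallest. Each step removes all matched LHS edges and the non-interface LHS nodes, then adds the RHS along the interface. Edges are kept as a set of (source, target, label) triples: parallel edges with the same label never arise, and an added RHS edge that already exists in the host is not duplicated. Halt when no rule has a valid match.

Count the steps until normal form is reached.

Answer: 3

Derivation:
[0] host  ⇒  4 nodes, 5 edges  {0-r->0 0-q->1 2-q->1 2-p->2 3-r->0}
[1] R0 @ {0↦0, 1↦2, 2↦1}  ⇒  4 nodes, 4 edges  {0-r->0 0-q->1 2-p->2 3-r->0}
[2] R0 @ {0↦2, 1↦0, 2↦1}  ⇒  4 nodes, 3 edges  {0-r->0 2-p->2 3-r->0}
[3] R1 @ {0↦2, 1↦0, 2↦3}  ⇒  4 nodes, 0 edges  {∅}
normal form: no rule applies after step 3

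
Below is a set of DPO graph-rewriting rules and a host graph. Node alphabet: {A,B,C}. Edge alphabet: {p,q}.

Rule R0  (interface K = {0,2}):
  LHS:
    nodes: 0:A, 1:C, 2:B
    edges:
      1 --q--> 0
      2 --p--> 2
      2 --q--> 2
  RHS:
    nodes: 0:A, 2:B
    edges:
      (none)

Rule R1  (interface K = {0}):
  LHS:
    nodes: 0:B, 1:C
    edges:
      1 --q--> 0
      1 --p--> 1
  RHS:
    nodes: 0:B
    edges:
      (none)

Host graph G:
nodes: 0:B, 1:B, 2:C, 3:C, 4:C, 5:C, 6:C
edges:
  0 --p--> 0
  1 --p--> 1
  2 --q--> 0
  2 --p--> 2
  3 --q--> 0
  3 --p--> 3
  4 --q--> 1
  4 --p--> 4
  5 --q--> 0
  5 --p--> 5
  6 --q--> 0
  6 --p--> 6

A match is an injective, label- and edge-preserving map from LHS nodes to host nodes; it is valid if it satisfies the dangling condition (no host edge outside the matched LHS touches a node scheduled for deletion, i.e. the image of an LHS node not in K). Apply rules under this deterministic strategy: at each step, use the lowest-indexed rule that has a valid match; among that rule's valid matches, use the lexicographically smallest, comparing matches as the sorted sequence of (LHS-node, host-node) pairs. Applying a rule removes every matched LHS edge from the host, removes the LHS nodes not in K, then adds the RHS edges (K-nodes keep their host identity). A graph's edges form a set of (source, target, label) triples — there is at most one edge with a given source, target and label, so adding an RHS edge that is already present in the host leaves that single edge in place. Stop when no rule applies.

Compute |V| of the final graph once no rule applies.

start.  V:7 E:12  edges: 0-p->0 1-p->1 2-q->0 2-p->2 3-q->0 3-p->3 4-q->1 4-p->4 5-q->0 5-p->5 6-q->0 6-p->6
1. fire R1 via {0↦0, 1↦2}  →  V:6 E:10  edges: 0-p->0 1-p->1 3-q->0 3-p->3 4-q->1 4-p->4 5-q->0 5-p->5 6-q->0 6-p->6
2. fire R1 via {0↦0, 1↦3}  →  V:5 E:8  edges: 0-p->0 1-p->1 4-q->1 4-p->4 5-q->0 5-p->5 6-q->0 6-p->6
3. fire R1 via {0↦0, 1↦5}  →  V:4 E:6  edges: 0-p->0 1-p->1 4-q->1 4-p->4 6-q->0 6-p->6
4. fire R1 via {0↦0, 1↦6}  →  V:3 E:4  edges: 0-p->0 1-p->1 4-q->1 4-p->4
5. fire R1 via {0↦1, 1↦4}  →  V:2 E:2  edges: 0-p->0 1-p->1
normal form: no rule applies after step 5
NF nodes: {0:B, 1:B}

Answer: 2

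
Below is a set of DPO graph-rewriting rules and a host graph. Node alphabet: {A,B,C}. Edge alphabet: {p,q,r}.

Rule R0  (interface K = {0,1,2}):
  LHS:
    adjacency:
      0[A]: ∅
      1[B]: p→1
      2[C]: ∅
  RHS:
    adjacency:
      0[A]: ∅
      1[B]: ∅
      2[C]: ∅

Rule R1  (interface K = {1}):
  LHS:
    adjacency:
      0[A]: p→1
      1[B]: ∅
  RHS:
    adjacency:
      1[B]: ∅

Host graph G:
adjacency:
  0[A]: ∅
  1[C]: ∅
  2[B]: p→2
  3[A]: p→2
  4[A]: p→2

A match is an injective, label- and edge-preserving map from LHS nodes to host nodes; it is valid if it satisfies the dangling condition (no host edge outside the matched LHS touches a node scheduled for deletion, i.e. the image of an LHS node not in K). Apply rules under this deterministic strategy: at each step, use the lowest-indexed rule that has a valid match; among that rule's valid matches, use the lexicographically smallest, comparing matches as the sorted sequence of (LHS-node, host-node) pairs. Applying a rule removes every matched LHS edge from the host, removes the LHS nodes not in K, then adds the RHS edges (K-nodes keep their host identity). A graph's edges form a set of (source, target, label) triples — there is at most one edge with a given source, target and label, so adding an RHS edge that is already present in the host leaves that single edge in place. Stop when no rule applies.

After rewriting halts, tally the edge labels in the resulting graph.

start.  V:5 E:3  edges: 2-p->2 3-p->2 4-p->2
1. fire R0 via {0↦0, 1↦2, 2↦1}  →  V:5 E:2  edges: 3-p->2 4-p->2
2. fire R1 via {0↦3, 1↦2}  →  V:4 E:1  edges: 4-p->2
3. fire R1 via {0↦4, 1↦2}  →  V:3 E:0  edges: ∅
normal form: no rule applies after step 3
NF edges: []

Answer: (no edges)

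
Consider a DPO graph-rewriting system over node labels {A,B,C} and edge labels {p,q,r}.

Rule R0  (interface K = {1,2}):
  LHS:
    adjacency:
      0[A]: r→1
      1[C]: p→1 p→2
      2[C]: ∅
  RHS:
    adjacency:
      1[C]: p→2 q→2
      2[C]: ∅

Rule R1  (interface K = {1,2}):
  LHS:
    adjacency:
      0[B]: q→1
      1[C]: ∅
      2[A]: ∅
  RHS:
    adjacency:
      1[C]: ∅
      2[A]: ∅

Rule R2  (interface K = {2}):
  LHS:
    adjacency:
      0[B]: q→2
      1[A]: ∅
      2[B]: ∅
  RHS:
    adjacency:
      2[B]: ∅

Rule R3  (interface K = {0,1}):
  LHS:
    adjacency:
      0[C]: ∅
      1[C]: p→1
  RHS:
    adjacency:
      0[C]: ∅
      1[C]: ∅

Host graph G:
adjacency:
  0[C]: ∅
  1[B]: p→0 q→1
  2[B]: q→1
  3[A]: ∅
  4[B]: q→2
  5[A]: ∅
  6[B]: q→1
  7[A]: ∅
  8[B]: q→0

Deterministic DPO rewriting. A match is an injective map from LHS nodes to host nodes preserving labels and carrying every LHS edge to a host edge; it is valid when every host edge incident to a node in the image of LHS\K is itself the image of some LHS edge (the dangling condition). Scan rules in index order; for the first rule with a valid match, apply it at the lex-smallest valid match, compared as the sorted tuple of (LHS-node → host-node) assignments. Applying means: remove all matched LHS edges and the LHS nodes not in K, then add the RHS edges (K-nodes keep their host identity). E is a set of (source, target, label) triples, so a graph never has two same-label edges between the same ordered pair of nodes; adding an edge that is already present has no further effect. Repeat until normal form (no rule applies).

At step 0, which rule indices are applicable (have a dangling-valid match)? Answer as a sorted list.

R0: no valid match — LHS pattern not found
R1: 3 valid matches — {0↦8, 1↦0, 2↦3}, {0↦8, 1↦0, 2↦5}, {0↦8, 1↦0, 2↦7}
R2: 6 valid matches — {0↦4, 1↦3, 2↦2}, {0↦4, 1↦5, 2↦2}, {0↦4, 1↦7, 2↦2} (+3 more)
R3: no valid match — LHS pattern not found

Answer: [R1,R2]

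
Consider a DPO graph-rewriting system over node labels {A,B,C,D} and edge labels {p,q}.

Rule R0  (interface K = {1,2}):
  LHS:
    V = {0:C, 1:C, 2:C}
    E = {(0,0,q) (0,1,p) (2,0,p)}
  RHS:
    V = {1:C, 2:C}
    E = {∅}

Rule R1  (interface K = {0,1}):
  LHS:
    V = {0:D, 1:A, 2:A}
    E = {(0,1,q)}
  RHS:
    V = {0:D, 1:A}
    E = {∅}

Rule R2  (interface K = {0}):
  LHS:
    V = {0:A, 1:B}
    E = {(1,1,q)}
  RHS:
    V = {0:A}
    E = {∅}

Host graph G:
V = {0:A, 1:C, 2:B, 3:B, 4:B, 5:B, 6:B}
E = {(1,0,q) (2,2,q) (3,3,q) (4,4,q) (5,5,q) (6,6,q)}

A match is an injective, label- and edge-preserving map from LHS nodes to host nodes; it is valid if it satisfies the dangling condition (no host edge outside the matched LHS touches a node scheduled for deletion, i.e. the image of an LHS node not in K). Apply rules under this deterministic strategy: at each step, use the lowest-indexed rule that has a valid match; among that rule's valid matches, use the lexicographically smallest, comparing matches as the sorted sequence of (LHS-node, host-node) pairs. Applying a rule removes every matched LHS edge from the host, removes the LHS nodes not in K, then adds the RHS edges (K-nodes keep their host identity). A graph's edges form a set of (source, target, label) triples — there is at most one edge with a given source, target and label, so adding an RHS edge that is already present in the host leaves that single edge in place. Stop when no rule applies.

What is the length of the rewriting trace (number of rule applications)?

[0] host  ⇒  7 nodes, 6 edges  {1-q->0 2-q->2 3-q->3 4-q->4 5-q->5 6-q->6}
[1] R2 @ {0↦0, 1↦2}  ⇒  6 nodes, 5 edges  {1-q->0 3-q->3 4-q->4 5-q->5 6-q->6}
[2] R2 @ {0↦0, 1↦3}  ⇒  5 nodes, 4 edges  {1-q->0 4-q->4 5-q->5 6-q->6}
[3] R2 @ {0↦0, 1↦4}  ⇒  4 nodes, 3 edges  {1-q->0 5-q->5 6-q->6}
[4] R2 @ {0↦0, 1↦5}  ⇒  3 nodes, 2 edges  {1-q->0 6-q->6}
[5] R2 @ {0↦0, 1↦6}  ⇒  2 nodes, 1 edges  {1-q->0}
final graph: no rule applies after step 5

Answer: 5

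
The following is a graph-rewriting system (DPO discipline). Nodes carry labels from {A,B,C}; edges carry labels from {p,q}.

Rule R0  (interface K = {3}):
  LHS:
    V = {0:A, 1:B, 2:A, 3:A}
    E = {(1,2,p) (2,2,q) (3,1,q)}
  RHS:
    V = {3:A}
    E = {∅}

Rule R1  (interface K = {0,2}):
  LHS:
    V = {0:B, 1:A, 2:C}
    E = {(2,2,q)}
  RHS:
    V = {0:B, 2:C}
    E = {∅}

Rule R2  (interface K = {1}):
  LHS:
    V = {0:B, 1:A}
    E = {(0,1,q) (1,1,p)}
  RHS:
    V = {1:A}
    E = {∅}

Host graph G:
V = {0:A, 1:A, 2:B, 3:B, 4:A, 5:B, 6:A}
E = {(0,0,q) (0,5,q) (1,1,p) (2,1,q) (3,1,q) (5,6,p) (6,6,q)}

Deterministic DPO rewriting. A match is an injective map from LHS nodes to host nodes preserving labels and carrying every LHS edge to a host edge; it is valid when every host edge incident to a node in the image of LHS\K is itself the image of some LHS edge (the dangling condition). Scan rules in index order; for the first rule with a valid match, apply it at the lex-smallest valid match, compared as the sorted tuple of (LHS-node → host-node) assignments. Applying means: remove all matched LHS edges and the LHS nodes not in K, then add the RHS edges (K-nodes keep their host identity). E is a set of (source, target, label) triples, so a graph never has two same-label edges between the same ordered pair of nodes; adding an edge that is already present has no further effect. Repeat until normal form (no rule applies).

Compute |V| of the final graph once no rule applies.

start.  V:7 E:7  edges: 0-q->0 0-q->5 1-p->1 2-q->1 3-q->1 5-p->6 6-q->6
1. fire R0 via {0↦4, 1↦5, 2↦6, 3↦0}  →  V:4 E:4  edges: 0-q->0 1-p->1 2-q->1 3-q->1
2. fire R2 via {0↦2, 1↦1}  →  V:3 E:2  edges: 0-q->0 3-q->1
normal form: no rule applies after step 2
NF nodes: {0:A, 1:A, 3:B}

Answer: 3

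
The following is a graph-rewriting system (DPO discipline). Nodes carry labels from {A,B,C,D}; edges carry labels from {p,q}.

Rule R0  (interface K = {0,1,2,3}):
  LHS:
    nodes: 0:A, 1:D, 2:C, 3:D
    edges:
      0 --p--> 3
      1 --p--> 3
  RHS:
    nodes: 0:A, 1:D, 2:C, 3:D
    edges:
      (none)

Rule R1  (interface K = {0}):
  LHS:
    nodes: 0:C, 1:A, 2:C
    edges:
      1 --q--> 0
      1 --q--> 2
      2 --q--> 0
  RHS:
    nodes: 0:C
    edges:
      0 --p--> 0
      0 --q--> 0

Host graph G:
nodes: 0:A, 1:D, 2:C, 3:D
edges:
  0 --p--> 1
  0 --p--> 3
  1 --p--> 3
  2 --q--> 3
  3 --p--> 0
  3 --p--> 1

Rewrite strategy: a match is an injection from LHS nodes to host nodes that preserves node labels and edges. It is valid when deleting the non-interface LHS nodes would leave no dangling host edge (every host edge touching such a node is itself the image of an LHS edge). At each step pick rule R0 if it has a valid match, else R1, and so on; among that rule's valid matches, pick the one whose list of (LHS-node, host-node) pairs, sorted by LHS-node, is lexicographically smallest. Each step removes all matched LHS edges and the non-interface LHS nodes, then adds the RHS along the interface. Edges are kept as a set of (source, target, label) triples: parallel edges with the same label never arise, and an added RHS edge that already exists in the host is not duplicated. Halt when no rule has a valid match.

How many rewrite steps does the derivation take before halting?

Answer: 2

Steps:
initial: |V|=4 |E|=6  E = 0-p->1 0-p->3 1-p->3 2-q->3 3-p->0 3-p->1
step 1: apply R0 at {0↦0, 1↦1, 2↦2, 3↦3}  → |V|=4 |E|=4  E = 0-p->1 2-q->3 3-p->0 3-p->1
step 2: apply R0 at {0↦0, 1↦3, 2↦2, 3↦1}  → |V|=4 |E|=2  E = 2-q->3 3-p->0
normal form: no rule applies after step 2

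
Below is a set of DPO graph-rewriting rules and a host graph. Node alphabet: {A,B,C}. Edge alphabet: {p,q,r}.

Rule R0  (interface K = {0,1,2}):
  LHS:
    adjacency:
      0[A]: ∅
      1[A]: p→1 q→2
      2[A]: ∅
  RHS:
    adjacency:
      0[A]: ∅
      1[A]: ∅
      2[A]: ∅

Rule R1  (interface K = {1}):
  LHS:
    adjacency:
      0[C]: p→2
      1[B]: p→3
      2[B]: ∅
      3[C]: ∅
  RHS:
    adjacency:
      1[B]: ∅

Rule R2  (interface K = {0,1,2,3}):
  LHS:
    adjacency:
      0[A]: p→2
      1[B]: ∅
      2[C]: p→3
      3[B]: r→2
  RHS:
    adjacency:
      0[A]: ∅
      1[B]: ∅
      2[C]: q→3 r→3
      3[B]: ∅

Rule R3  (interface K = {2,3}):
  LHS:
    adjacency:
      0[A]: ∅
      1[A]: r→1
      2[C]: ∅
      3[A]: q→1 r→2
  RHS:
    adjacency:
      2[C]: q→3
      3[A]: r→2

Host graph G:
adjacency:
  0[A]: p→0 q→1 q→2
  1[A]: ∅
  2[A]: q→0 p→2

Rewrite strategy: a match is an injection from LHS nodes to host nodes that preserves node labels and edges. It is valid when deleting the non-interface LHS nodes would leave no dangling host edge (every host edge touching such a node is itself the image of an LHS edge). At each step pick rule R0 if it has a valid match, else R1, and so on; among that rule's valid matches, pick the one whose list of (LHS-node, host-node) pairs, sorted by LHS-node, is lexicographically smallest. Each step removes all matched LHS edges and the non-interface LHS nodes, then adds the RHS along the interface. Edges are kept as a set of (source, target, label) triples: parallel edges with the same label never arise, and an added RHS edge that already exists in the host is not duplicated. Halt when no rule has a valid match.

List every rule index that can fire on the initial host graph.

Answer: [R0]

Derivation:
R0: 3 valid matches — {0↦1, 1↦0, 2↦2}, {0↦1, 1↦2, 2↦0}, {0↦2, 1↦0, 2↦1}
R1: no valid match — LHS pattern not found
R2: no valid match — LHS pattern not found
R3: no valid match — LHS pattern not found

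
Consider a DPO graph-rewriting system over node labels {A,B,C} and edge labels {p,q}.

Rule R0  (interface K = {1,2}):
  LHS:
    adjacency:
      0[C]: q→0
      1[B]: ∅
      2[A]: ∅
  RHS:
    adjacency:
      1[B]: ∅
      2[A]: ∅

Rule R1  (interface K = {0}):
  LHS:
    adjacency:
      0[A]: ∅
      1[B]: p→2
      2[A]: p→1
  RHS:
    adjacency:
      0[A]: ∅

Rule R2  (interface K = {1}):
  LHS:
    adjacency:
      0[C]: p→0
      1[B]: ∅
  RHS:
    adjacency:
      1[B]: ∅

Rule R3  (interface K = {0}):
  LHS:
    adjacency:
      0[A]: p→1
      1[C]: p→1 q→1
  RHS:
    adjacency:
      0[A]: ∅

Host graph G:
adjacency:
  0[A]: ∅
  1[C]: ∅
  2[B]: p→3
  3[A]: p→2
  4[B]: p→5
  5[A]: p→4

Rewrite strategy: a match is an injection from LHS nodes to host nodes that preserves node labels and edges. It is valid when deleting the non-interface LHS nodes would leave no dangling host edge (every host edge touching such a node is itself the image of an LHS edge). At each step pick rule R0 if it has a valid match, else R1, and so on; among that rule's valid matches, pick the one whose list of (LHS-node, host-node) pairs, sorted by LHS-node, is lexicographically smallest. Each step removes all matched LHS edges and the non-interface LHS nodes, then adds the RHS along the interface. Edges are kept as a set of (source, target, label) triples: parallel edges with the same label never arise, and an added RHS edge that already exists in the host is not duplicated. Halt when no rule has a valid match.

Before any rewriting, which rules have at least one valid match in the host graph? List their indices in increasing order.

R0: no valid match — LHS pattern not found
R1: 4 valid matches — {0↦0, 1↦2, 2↦3}, {0↦0, 1↦4, 2↦5}, {0↦3, 1↦4, 2↦5} (+1 more)
R2: no valid match — LHS pattern not found
R3: no valid match — LHS pattern not found

Answer: [R1]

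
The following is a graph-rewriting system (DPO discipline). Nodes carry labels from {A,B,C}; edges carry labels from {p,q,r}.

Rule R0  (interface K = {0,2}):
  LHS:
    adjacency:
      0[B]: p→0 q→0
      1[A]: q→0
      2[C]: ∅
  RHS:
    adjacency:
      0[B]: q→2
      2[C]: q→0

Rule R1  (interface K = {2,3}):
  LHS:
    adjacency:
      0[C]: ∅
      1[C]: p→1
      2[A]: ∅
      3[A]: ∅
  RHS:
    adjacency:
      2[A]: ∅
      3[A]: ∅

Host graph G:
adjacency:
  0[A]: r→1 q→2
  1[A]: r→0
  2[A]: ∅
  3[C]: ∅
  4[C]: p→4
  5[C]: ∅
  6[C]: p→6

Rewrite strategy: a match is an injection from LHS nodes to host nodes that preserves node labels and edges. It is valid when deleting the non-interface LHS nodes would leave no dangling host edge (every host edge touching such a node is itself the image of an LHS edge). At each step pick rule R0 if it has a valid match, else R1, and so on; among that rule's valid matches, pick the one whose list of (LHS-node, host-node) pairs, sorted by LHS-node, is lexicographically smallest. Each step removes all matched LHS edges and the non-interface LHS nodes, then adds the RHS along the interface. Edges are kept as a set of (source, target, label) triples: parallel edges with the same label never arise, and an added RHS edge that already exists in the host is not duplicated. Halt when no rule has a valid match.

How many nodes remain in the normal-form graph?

[0] host  ⇒  7 nodes, 5 edges  {0-r->1 0-q->2 1-r->0 4-p->4 6-p->6}
[1] R1 @ {0↦3, 1↦4, 2↦0, 3↦1}  ⇒  5 nodes, 4 edges  {0-r->1 0-q->2 1-r->0 6-p->6}
[2] R1 @ {0↦5, 1↦6, 2↦0, 3↦1}  ⇒  3 nodes, 3 edges  {0-r->1 0-q->2 1-r->0}
final graph: no rule applies after step 2
NF nodes: {0:A, 1:A, 2:A}

Answer: 3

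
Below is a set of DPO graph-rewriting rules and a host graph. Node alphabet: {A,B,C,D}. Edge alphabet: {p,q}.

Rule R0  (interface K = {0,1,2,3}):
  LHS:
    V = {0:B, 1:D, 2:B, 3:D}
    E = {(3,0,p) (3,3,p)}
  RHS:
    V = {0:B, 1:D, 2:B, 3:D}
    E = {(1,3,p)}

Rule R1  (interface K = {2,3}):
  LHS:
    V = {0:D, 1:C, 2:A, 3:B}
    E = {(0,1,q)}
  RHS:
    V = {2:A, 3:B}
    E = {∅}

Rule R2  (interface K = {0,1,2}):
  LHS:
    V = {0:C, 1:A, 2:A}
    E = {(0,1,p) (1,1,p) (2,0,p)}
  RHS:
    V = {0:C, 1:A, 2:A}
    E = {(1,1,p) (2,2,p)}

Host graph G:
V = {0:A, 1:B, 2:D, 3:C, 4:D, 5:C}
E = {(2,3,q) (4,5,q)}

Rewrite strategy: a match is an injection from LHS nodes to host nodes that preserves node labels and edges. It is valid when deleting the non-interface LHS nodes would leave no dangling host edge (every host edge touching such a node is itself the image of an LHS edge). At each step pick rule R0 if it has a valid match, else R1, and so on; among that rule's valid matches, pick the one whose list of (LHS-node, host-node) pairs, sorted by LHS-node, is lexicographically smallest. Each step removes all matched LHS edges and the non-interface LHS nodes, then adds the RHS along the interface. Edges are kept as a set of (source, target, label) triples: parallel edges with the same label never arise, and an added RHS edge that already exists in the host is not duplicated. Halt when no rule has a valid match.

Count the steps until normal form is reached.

[0] host  ⇒  6 nodes, 2 edges  {2-q->3 4-q->5}
[1] R1 @ {0↦2, 1↦3, 2↦0, 3↦1}  ⇒  4 nodes, 1 edges  {4-q->5}
[2] R1 @ {0↦4, 1↦5, 2↦0, 3↦1}  ⇒  2 nodes, 0 edges  {∅}
final graph: no rule applies after step 2

Answer: 2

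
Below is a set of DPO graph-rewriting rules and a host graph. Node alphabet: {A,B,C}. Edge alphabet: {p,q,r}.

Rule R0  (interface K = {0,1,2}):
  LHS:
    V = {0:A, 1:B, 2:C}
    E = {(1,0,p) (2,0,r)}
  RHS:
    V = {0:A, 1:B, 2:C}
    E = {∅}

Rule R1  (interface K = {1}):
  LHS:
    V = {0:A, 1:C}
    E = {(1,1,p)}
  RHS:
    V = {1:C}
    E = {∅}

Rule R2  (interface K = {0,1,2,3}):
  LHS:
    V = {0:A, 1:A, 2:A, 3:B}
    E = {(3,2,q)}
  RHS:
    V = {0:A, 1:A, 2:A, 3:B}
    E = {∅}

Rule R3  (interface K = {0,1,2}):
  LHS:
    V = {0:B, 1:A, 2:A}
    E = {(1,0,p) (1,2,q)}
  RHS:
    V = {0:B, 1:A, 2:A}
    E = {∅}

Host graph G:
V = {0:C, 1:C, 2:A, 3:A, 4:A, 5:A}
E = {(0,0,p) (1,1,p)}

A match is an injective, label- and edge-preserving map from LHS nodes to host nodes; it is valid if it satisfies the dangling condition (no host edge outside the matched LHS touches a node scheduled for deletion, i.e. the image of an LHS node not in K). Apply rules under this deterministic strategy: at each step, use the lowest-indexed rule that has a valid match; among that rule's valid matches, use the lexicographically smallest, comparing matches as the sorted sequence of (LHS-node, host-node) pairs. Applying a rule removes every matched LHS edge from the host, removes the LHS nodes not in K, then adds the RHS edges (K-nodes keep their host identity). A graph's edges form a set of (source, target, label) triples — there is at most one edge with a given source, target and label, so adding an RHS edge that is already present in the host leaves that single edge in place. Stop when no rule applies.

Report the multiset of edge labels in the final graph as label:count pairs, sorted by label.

[0] host  ⇒  6 nodes, 2 edges  {0-p->0 1-p->1}
[1] R1 @ {0↦2, 1↦0}  ⇒  5 nodes, 1 edges  {1-p->1}
[2] R1 @ {0↦3, 1↦1}  ⇒  4 nodes, 0 edges  {∅}
halt: no rule applies after step 2
NF edges: []

Answer: (no edges)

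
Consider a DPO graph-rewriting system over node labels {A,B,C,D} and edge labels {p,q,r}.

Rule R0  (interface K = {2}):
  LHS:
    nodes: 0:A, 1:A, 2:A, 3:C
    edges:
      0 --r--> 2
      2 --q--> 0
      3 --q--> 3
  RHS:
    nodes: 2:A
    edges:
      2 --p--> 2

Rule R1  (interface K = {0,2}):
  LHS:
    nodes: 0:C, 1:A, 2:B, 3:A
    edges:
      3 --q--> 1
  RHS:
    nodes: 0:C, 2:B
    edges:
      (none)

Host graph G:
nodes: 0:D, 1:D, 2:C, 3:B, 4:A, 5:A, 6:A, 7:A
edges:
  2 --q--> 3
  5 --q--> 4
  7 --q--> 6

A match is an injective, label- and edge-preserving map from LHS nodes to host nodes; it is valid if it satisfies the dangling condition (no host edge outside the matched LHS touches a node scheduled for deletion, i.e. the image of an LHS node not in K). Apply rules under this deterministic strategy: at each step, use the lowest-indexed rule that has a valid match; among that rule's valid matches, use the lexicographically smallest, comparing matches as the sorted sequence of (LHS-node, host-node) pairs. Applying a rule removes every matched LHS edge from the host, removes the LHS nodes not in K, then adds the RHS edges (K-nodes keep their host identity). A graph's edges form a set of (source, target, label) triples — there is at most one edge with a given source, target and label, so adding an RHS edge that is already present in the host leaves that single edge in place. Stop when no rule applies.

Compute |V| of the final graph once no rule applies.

start.  V:8 E:3  edges: 2-q->3 5-q->4 7-q->6
1. fire R1 via {0↦2, 1↦4, 2↦3, 3↦5}  →  V:6 E:2  edges: 2-q->3 7-q->6
2. fire R1 via {0↦2, 1↦6, 2↦3, 3↦7}  →  V:4 E:1  edges: 2-q->3
halt: no rule applies after step 2
NF nodes: {0:D, 1:D, 2:C, 3:B}

Answer: 4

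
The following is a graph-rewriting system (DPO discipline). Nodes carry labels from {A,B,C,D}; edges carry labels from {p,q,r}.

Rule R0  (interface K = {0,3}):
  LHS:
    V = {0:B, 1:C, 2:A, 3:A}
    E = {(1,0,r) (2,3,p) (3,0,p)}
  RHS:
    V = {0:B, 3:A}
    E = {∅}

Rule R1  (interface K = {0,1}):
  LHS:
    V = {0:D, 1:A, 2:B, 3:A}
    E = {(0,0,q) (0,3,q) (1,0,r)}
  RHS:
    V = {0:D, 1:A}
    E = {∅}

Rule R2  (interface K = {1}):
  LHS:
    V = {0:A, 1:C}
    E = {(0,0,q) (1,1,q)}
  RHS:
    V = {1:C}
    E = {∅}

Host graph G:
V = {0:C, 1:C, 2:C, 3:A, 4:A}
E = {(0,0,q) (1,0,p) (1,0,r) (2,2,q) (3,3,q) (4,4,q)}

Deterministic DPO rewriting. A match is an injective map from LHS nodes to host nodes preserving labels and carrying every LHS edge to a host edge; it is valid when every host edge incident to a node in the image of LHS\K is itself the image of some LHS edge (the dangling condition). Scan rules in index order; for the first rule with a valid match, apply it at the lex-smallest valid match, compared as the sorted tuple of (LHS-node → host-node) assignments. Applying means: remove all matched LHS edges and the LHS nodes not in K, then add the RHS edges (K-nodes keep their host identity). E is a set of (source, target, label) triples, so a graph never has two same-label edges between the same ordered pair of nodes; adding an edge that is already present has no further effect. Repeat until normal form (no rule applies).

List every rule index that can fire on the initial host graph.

Answer: [R2]

Steps:
R0: no valid match — LHS pattern not found
R1: no valid match — LHS pattern not found
R2: 4 valid matches — {0↦3, 1↦0}, {0↦3, 1↦2}, {0↦4, 1↦0} (+1 more)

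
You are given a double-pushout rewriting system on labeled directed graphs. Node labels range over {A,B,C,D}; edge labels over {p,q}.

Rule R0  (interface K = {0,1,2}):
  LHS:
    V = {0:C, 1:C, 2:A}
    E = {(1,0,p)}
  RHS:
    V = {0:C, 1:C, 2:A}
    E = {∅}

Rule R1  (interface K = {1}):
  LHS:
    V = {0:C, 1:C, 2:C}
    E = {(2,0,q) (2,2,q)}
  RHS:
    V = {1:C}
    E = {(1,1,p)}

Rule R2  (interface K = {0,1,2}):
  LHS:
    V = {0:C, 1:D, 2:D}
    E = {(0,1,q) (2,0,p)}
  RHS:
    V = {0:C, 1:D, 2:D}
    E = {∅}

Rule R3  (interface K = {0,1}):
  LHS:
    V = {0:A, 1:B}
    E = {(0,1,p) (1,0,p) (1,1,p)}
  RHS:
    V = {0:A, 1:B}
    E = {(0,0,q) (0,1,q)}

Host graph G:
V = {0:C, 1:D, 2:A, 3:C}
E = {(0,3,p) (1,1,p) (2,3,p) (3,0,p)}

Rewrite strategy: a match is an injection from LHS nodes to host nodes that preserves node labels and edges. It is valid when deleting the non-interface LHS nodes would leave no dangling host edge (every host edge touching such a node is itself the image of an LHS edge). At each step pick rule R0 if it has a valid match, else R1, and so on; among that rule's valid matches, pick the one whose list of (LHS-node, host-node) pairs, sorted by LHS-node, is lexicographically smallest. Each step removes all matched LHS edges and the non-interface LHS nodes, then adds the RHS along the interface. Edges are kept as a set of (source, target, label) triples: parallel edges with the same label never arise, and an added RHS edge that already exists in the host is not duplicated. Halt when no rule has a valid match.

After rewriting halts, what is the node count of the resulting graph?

Answer: 4

Rewrite trace:
initial: |V|=4 |E|=4  E = 0-p->3 1-p->1 2-p->3 3-p->0
step 1: apply R0 at {0↦0, 1↦3, 2↦2}  → |V|=4 |E|=3  E = 0-p->3 1-p->1 2-p->3
step 2: apply R0 at {0↦3, 1↦0, 2↦2}  → |V|=4 |E|=2  E = 1-p->1 2-p->3
halt: no rule applies after step 2
NF nodes: {0:C, 1:D, 2:A, 3:C}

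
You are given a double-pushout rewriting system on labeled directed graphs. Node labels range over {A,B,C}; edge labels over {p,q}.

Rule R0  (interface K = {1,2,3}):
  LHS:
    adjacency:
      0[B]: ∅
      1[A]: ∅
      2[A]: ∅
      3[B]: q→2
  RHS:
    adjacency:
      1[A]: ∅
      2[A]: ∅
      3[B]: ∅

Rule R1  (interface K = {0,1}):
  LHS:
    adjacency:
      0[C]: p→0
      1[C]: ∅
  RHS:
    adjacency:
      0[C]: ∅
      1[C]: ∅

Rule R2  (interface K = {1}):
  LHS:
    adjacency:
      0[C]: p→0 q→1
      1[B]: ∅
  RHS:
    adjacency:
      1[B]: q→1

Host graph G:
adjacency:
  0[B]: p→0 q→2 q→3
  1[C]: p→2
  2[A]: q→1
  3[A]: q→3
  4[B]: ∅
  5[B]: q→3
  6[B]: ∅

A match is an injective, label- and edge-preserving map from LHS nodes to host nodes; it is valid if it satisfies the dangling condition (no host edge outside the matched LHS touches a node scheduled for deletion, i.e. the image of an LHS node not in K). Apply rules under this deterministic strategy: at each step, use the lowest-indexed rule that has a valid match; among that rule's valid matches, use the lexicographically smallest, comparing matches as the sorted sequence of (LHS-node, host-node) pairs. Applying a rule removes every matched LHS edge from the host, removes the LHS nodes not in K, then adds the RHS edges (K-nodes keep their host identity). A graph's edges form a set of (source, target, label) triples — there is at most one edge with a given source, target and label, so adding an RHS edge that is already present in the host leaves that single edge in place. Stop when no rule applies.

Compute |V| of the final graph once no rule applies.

Answer: 4

Rewrite trace:
start.  V:7 E:7  edges: 0-p->0 0-q->2 0-q->3 1-p->2 2-q->1 3-q->3 5-q->3
1. fire R0 via {0↦4, 1↦2, 2↦3, 3↦0}  →  V:6 E:6  edges: 0-p->0 0-q->2 1-p->2 2-q->1 3-q->3 5-q->3
2. fire R0 via {0↦6, 1↦2, 2↦3, 3↦5}  →  V:5 E:5  edges: 0-p->0 0-q->2 1-p->2 2-q->1 3-q->3
3. fire R0 via {0↦5, 1↦3, 2↦2, 3↦0}  →  V:4 E:4  edges: 0-p->0 1-p->2 2-q->1 3-q->3
final graph: no rule applies after step 3
NF nodes: {0:B, 1:C, 2:A, 3:A}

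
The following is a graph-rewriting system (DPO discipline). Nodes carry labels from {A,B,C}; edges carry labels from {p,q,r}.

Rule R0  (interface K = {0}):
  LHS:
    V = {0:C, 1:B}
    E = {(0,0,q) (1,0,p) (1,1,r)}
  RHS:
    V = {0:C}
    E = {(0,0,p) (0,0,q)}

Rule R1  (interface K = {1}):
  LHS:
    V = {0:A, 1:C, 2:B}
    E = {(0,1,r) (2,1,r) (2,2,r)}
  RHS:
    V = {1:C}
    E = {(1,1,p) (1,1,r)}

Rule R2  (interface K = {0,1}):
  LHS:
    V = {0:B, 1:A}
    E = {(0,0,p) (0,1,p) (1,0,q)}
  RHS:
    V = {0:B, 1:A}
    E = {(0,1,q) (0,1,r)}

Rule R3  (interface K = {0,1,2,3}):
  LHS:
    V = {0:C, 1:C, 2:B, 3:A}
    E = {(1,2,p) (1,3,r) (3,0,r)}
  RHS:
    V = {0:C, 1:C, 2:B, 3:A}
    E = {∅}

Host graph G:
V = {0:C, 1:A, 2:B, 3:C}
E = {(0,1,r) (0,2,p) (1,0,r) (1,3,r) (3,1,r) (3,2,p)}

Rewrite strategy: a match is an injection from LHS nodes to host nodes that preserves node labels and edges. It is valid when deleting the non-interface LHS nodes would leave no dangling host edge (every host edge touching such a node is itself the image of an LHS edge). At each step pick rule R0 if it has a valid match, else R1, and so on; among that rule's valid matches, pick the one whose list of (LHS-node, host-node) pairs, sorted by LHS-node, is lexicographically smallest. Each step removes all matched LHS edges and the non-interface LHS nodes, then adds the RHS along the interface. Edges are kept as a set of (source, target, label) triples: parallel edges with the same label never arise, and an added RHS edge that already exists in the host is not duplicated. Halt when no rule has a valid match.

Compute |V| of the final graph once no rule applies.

start.  V:4 E:6  edges: 0-r->1 0-p->2 1-r->0 1-r->3 3-r->1 3-p->2
1. fire R3 via {0↦0, 1↦3, 2↦2, 3↦1}  →  V:4 E:3  edges: 0-r->1 0-p->2 1-r->3
2. fire R3 via {0↦3, 1↦0, 2↦2, 3↦1}  →  V:4 E:0  edges: ∅
normal form: no rule applies after step 2
NF nodes: {0:C, 1:A, 2:B, 3:C}

Answer: 4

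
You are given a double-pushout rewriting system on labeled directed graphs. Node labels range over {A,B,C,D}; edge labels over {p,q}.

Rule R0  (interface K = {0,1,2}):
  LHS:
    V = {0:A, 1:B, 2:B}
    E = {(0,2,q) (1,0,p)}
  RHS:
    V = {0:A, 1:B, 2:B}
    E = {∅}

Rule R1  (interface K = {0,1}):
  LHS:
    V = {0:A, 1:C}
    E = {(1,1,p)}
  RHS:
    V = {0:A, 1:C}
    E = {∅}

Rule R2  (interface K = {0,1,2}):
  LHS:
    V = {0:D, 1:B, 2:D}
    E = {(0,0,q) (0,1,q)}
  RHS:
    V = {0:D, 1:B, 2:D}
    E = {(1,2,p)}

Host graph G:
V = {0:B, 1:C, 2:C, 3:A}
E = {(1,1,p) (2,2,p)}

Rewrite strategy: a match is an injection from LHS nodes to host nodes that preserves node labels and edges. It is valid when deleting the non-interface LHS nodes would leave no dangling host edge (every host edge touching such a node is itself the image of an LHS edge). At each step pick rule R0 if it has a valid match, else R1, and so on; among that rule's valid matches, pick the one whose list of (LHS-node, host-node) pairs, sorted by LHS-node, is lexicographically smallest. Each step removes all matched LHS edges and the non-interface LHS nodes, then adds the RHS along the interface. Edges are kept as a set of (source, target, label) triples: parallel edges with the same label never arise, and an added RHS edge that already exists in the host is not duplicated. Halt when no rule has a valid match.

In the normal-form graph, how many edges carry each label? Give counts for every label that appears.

Answer: (no edges)

Rewrite trace:
start.  V:4 E:2  edges: 1-p->1 2-p->2
1. fire R1 via {0↦3, 1↦1}  →  V:4 E:1  edges: 2-p->2
2. fire R1 via {0↦3, 1↦2}  →  V:4 E:0  edges: ∅
normal form: no rule applies after step 2
NF edges: []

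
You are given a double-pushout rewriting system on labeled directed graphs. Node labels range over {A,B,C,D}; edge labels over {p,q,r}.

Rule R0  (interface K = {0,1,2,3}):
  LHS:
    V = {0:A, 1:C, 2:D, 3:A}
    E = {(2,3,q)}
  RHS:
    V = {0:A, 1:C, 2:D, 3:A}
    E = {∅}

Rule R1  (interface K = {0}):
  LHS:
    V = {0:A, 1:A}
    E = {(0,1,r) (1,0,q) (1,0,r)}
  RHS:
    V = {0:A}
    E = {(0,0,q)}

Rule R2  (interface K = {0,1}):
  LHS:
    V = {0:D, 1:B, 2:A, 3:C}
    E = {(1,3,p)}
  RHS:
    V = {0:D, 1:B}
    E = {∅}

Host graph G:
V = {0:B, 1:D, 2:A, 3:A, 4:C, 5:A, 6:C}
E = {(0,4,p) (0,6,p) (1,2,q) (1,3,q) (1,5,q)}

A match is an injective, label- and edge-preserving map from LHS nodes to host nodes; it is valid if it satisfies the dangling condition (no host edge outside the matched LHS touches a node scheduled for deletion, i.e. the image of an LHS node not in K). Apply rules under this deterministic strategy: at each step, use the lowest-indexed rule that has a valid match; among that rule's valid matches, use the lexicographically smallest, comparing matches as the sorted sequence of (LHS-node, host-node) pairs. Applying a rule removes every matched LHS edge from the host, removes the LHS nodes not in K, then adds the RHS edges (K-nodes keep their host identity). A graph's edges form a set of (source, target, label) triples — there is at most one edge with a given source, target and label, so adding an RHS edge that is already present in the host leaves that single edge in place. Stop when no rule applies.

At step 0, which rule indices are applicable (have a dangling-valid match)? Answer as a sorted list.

Answer: [R0]

Rewrite trace:
R0: 12 valid matches — {0↦2, 1↦4, 2↦1, 3↦3}, {0↦2, 1↦4, 2↦1, 3↦5}, {0↦2, 1↦6, 2↦1, 3↦3} (+9 more)
R1: no valid match — LHS pattern not found
R2: no valid match — 6 raw matches, all fail dangling condition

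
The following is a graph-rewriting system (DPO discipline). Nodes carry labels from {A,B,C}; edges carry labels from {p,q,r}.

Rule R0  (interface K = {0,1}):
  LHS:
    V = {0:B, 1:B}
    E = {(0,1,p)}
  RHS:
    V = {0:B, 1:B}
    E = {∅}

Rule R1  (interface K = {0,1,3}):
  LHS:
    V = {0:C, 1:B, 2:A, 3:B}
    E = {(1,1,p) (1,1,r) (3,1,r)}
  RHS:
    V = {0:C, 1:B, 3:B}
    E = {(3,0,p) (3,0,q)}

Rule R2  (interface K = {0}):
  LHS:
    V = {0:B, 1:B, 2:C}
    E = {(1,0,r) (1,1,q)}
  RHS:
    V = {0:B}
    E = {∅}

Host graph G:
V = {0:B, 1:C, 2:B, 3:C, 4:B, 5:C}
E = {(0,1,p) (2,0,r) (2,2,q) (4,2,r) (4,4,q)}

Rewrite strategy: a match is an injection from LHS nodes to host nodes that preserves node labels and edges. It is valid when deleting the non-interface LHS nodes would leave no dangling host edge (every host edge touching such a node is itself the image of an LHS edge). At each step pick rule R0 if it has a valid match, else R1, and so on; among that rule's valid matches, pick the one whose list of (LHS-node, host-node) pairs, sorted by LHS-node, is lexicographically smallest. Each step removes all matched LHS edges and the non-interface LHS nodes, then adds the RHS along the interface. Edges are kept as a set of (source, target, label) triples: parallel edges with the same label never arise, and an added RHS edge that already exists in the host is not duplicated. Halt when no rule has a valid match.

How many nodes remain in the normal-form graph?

Answer: 2

Rewrite trace:
initial: |V|=6 |E|=5  E = 0-p->1 2-r->0 2-q->2 4-r->2 4-q->4
step 1: apply R2 at {0↦2, 1↦4, 2↦3}  → |V|=4 |E|=3  E = 0-p->1 2-r->0 2-q->2
step 2: apply R2 at {0↦0, 1↦2, 2↦5}  → |V|=2 |E|=1  E = 0-p->1
normal form: no rule applies after step 2
NF nodes: {0:B, 1:C}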